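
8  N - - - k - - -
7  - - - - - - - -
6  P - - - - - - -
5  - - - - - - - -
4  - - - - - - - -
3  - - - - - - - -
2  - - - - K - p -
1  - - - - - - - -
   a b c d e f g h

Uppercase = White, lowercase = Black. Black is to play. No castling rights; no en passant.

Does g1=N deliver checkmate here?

After g1=N: white king on e2; in check: yes, from the black knight on g1.
White has 7 legal replies: Ke3, Kd3, Kf2, Kd2, Kf1, Ke1, Kd1.
In check but a legal move exists → not checkmate.

no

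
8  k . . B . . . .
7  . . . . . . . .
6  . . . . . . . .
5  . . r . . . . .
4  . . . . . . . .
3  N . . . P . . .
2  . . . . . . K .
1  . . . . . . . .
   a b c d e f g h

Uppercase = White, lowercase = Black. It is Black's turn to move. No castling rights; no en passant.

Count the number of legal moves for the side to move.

Black to move; king on a8.
In check: no.
Legal moves: Kb8, Kb7, Ka7, Rc8, Rc7, Rc6, Rh5, Rg5+, Rf5, Re5, Rd5, Rb5, Ra5, Rc4, Rc3, Rc2+, Rc1.
Count: 17.

17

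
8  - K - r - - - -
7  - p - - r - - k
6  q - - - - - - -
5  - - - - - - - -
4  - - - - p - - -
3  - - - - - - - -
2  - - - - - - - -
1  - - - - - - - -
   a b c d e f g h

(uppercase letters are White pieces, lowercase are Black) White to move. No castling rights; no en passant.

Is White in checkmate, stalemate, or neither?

checkmate

White to move; white king on b8.
In check: yes, from the black rook on d8.
King squares — a7: attacked by Qa6; b7: attacked by Qa6; c7: attacked by Re7; a8: attacked by Qa6; c8: attacked by Rd8.
Legal moves for White: none.
In check with no legal moves → checkmate.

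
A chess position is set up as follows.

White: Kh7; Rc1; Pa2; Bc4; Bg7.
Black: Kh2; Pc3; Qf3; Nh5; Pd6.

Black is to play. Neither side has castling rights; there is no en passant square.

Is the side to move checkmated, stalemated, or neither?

neither

Black to move; black king on h2.
In check: no.
Legal moves for Black include: Nxg7, Nf6+, Nf4, Ng3, Qf8, Qa8, Qf7, Qb7, Qf6, Qc6, Qf5+, Qd5, Qg4, Qf4, Qe4+, Qh3, Qg3, Qe3, ... (list truncated; more exist).
Black has legal moves and is not in check → neither.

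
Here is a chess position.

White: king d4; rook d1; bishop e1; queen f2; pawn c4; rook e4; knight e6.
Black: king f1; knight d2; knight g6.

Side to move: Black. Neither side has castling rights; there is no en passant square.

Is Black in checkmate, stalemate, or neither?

Black to move; black king on f1.
In check: yes, from the white queen on f2.
King squares — e1: attacked by Rd1; g1: attacked by Qf2; e2: attacked by Qf2; f2: attacked by Be1; g2: attacked by Qf2.
Legal moves for Black: none.
In check with no legal moves → checkmate.

checkmate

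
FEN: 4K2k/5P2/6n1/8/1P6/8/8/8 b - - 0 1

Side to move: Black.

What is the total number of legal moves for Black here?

7

Black to move; king on h8.
In check: no.
Legal moves: Kh7, Kg7, Nf8, Ne7, Ne5, Nh4, Nf4.
Count: 7.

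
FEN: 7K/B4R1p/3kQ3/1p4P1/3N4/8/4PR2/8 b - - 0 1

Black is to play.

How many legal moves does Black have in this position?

Black to move; king on d6.
In check: yes, from the white queen on e6.
Legal moves: none.
Count: 0.

0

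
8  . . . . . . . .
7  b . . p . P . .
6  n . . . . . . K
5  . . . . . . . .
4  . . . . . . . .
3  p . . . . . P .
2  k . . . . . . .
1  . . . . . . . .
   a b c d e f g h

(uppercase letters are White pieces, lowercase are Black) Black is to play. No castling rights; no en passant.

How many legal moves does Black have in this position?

17

Black to move; king on a2.
In check: no.
Legal moves: Bb8, Bb6, Bc5, Bd4, Be3+, Bf2, Bg1, Nb8, Nc7, Nc5, Nb4, Kb3, Kb2, Kb1, Ka1, d6, d5.
Count: 17.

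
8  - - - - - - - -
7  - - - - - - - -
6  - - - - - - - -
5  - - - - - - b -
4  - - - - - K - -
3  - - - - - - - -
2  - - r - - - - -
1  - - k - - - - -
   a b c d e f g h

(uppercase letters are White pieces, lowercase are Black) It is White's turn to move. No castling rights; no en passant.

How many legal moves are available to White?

White to move; king on f4.
In check: yes, from the black bishop on g5.
Legal moves: Kxg5, Kf5, Ke5, Kg4, Ke4, Kg3, Kf3.
Count: 7.

7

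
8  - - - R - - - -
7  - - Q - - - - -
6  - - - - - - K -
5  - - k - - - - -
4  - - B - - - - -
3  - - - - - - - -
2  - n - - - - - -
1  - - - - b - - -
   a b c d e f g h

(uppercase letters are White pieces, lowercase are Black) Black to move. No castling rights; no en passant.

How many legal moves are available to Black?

1

Black to move; king on c5.
In check: yes, from the white queen on c7.
Legal moves: Kb4.
Count: 1.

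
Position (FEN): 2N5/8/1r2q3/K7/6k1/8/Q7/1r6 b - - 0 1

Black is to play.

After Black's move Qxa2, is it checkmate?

yes

After Qxa2: white king on a5; in check: yes, from the black queen on a2.
King squares — a4: attacked by Qa2; b4: attacked by Rb1; b5: attacked by Rb1; a6: attacked by Qa2; b6: attacked by Rb1.
White has no legal moves → checkmate.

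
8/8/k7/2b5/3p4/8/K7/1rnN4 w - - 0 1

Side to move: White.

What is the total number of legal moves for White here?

White to move; king on a2.
In check: yes, from the black knight on c1.
Legal moves: Kxb1.
Count: 1.

1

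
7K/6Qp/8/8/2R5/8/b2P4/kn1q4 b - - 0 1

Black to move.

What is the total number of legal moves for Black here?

1

Black to move; king on a1.
In check: yes, from the white queen on g7.
Legal moves: Nc3.
Count: 1.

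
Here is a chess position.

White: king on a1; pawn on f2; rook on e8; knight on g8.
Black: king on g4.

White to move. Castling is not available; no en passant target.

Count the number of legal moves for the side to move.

White to move; king on a1.
In check: no.
Legal moves: Ne7, Nh6+, Nf6+, Rf8, Rd8, Rc8, Rb8, Ra8, Re7, Re6, Re5, Re4+, Re3, Re2, Re1, Kb2, Ka2, Kb1, f3+, f4.
Count: 20.

20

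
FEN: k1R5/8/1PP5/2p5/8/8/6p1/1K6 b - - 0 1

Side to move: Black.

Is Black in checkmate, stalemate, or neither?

checkmate

Black to move; black king on a8.
In check: yes, from the white rook on c8.
King squares — a7: attacked by Pb6; b7: attacked by Pc6; b8: attacked by Rc8.
Legal moves for Black: none.
In check with no legal moves → checkmate.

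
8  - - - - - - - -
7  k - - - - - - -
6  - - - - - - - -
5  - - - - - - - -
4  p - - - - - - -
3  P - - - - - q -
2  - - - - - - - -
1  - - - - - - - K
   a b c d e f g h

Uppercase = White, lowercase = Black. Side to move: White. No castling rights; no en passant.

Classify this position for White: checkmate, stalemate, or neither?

White to move; white king on h1.
In check: no.
King squares — g1: attacked by Qg3; g2: attacked by Qg3; h2: attacked by Qg3.
Legal moves for White: none.
Not in check and no legal moves → stalemate.

stalemate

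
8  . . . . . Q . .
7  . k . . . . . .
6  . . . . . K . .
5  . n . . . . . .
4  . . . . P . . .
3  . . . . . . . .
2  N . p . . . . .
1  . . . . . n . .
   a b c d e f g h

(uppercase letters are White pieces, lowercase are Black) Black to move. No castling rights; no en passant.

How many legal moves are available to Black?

19

Black to move; king on b7.
In check: no.
Legal moves: Kc7, Ka7, Kc6, Kb6, Ka6, Nc7, Na7, Nd6, Nd4, Nc3, Na3, Ng3, Ne3, Nh2, Nd2, c1=Q, c1=R, c1=B, c1=N.
Count: 19.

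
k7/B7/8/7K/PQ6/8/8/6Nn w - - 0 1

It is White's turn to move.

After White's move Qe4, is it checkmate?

no

After Qe4: black king on a8; in check: yes, from the white queen on e4.
Black has 1 legal reply: Kxa7.
In check but a legal move exists → not checkmate.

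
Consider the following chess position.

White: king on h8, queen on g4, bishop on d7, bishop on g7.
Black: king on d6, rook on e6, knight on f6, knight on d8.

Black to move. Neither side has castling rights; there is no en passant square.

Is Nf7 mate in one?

yes

After Nf7: white king on h8; in check: yes, from the black knight on f7.
King squares — g7: own bishop; h7: attacked by Nf6; g8: attacked by Nf6.
White has no legal moves → checkmate.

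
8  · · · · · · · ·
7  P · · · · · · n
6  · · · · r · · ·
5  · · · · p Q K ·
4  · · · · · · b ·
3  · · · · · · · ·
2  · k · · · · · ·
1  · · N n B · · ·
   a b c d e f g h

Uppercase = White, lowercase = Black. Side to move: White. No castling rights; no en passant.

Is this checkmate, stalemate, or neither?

neither

White to move; white king on g5.
In check: yes, from the black knight on h7.
Legal moves for White: Kh4, Kxg4, Qxh7.
White is in check but has 3 legal moves → neither.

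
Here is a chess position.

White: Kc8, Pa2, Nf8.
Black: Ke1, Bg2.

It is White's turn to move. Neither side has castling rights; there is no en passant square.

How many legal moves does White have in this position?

White to move; king on c8.
In check: no.
Legal moves: Nh7, Nd7, Ng6, Ne6, Kd8, Kb8, Kd7, Kc7, a3, a4.
Count: 10.

10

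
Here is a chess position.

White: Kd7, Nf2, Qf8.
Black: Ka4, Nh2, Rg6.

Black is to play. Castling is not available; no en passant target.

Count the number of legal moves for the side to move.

Black to move; king on a4.
In check: no.
Legal moves: Rg8, Rg7+, Rh6, Rf6, Re6, Rd6+, Rc6, Rb6, Ra6, Rg5, Rg4, Rg3, Rg2, Rg1, Kb5, Ka5, Kb3, Ng4, Nf3, Nf1.
Count: 20.

20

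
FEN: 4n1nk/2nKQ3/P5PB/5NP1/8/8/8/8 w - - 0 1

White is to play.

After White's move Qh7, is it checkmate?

yes

After Qh7: black king on h8; in check: yes, from the white queen on h7.
King squares — g7: attacked by Nf5; h7: attacked by Pg6; g8: own knight.
Black has no legal moves → checkmate.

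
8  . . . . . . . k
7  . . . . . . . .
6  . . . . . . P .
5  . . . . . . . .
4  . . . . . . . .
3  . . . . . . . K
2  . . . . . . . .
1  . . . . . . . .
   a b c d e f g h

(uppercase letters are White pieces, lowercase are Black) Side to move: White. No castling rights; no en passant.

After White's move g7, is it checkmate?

no

After g7: black king on h8; in check: yes, from the white pawn on g7.
Black has 3 legal replies: Kg8, Kh7, Kxg7.
In check but a legal move exists → not checkmate.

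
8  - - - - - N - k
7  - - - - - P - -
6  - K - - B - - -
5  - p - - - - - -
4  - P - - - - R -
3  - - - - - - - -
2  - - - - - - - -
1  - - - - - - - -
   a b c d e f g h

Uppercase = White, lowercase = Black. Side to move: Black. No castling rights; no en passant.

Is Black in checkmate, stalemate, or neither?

stalemate

Black to move; black king on h8.
In check: no.
King squares — g7: attacked by Rg4; h7: attacked by Nf8; g8: attacked by Rg4.
Legal moves for Black: none.
Not in check and no legal moves → stalemate.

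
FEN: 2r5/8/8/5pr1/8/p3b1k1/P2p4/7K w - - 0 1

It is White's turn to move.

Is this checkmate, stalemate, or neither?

White to move; white king on h1.
In check: no.
King squares — g1: attacked by Be3; g2: attacked by Kg3; h2: attacked by Kg3.
Legal moves for White: none.
Not in check and no legal moves → stalemate.

stalemate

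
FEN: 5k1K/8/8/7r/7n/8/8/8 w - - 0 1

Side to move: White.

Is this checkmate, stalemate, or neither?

White to move; white king on h8.
In check: yes, from the black rook on h5.
King squares — g7: attacked by Kf8; h7: attacked by Rh5; g8: attacked by Kf8.
Legal moves for White: none.
In check with no legal moves → checkmate.

checkmate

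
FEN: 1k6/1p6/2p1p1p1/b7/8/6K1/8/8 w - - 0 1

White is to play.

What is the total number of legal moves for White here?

White to move; king on g3.
In check: no.
Legal moves: Kh4, Kg4, Kf4, Kh3, Kf3, Kh2, Kg2, Kf2.
Count: 8.

8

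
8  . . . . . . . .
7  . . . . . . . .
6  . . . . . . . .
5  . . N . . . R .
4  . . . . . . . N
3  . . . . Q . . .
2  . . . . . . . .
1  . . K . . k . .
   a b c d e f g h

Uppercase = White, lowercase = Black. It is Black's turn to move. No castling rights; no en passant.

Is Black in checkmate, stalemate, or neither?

stalemate

Black to move; black king on f1.
In check: no.
King squares — e1: attacked by Qe3; g1: attacked by Qe3; e2: attacked by Qe3; f2: attacked by Qe3; g2: attacked by Nh4.
Legal moves for Black: none.
Not in check and no legal moves → stalemate.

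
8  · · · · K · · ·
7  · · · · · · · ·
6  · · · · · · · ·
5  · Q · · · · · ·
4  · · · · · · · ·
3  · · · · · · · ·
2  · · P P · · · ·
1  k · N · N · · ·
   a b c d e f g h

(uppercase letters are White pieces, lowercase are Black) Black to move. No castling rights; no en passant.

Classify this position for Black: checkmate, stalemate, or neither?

stalemate

Black to move; black king on a1.
In check: no.
King squares — b1: attacked by Qb5; a2: attacked by Nc1; b2: attacked by Qb5.
Legal moves for Black: none.
Not in check and no legal moves → stalemate.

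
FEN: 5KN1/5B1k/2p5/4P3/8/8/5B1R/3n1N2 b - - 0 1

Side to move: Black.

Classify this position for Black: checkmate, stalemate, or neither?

checkmate

Black to move; black king on h7.
In check: yes, from the white rook on h2.
King squares — g6: attacked by Bf7; h6: attacked by Rh2; g7: attacked by Kf8; g8: attacked by Bf7; h8: attacked by Rh2.
Legal moves for Black: none.
In check with no legal moves → checkmate.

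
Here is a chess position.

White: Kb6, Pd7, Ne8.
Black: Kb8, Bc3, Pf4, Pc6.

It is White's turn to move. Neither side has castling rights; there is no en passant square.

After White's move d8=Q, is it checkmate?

yes

After d8=Q: black king on b8; in check: yes, from the white queen on d8.
King squares — a7: attacked by Kb6; b7: attacked by Kb6; c7: attacked by Kb6; a8: attacked by Qd8; c8: attacked by Qd8.
Black has no legal moves → checkmate.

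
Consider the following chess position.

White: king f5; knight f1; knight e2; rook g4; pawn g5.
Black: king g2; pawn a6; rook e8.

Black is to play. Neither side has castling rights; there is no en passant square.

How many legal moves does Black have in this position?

Black to move; king on g2.
In check: yes, from the white rook on g4.
Legal moves: Kh3, Kf3, Kf2, Kh1, Kxf1.
Count: 5.

5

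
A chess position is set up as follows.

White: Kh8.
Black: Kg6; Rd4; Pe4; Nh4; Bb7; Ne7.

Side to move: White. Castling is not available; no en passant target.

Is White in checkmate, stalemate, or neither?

White to move; white king on h8.
In check: no.
King squares — g7: attacked by Kg6; h7: attacked by Kg6; g8: attacked by Ne7.
Legal moves for White: none.
Not in check and no legal moves → stalemate.

stalemate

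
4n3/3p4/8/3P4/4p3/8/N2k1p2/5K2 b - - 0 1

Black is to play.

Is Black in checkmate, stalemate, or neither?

neither

Black to move; black king on d2.
In check: no.
Legal moves for Black: Ng7, Nc7, Nf6, Nd6, Ke3, Kd3, Kc2, Kd1, d6, e3.
Black has 10 legal moves and is not in check → neither.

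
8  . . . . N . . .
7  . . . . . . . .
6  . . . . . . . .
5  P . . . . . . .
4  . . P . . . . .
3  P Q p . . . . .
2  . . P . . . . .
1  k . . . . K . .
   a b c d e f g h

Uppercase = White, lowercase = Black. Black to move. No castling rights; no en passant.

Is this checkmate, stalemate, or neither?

stalemate

Black to move; black king on a1.
In check: no.
King squares — b1: attacked by Qb3; a2: attacked by Qb3; b2: attacked by Qb3.
Legal moves for Black: none.
Not in check and no legal moves → stalemate.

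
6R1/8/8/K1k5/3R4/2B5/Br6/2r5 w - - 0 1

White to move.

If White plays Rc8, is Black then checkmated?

After Rc8: black king on c5; in check: yes, from the white rook on c8.
King squares — b4: attacked by Bc3; c4: attacked by Ba2; d4: attacked by Bc3; b5: attacked by Ka5; d5: attacked by Ba2; b6: attacked by Ka5; c6: attacked by Rc8; d6: attacked by Rd4.
Black has no legal moves → checkmate.

yes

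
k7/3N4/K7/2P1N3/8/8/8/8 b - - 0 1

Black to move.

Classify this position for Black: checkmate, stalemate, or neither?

Black to move; black king on a8.
In check: no.
King squares — a7: attacked by Ka6; b7: attacked by Ka6; b8: attacked by Nd7.
Legal moves for Black: none.
Not in check and no legal moves → stalemate.

stalemate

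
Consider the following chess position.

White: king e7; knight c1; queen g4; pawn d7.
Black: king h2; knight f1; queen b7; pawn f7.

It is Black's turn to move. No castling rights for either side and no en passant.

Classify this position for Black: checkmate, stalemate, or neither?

Black to move; black king on h2.
In check: no.
Legal moves for Black include: Qc8, Qb8, Qa8, Qxd7+, Qc7, Qa7, Qc6, Qb6, Qa6, Qd5, Qb5, Qe4+, Qb4+, Qf3, Qb3, Qg2, Qb2, Qh1, ... (list truncated; more exist).
Black has legal moves and is not in check → neither.

neither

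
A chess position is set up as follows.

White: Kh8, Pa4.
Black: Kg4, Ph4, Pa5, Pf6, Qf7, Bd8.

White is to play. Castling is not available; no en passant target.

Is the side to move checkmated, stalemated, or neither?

White to move; white king on h8.
In check: no.
King squares — g7: attacked by Qf7; h7: attacked by Qf7; g8: attacked by Qf7.
Legal moves for White: none.
Not in check and no legal moves → stalemate.

stalemate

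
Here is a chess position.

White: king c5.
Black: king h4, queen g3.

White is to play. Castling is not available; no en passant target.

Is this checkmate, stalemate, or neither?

White to move; white king on c5.
In check: no.
Legal moves for White: Kc6, Kb6, Kd5, Kb5, Kd4, Kc4, Kb4.
White has 7 legal moves and is not in check → neither.

neither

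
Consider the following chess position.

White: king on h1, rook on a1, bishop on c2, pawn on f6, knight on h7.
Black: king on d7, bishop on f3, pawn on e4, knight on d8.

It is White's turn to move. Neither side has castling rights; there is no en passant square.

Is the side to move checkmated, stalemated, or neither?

neither

White to move; white king on h1.
In check: yes, from the black bishop on f3.
King squares — g1: available; g2: attacked by Bf3; h2: available.
Legal moves for White: Kh2, Kg1.
White is in check but has 2 legal moves → neither.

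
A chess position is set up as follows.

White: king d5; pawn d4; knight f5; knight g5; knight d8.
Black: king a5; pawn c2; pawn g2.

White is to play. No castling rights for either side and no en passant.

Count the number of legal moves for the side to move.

24

White to move; king on d5.
In check: no.
Legal moves: Ndf7, Nb7+, Nde6, Nc6+, Nh7, Ngf7, Nge6, Ne4, Nh3, Nf3, Ng7, Ne7, Nh6, Nd6, Nh4, Ng3, Ne3, Ke6, Kd6, Kc6, Ke5, Kc5, Ke4, Kc4.
Count: 24.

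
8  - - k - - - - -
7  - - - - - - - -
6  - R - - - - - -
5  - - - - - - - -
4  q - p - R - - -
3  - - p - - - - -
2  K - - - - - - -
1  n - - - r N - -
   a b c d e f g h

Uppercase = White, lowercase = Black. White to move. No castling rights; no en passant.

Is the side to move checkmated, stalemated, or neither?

White to move; white king on a2.
In check: yes, from the black queen on a4.
King squares — a1: attacked by Re1; b1: attacked by Re1; b2: attacked by Pc3; a3: attacked by Qa4; b3: attacked by Na1.
Legal moves for White: none.
In check with no legal moves → checkmate.

checkmate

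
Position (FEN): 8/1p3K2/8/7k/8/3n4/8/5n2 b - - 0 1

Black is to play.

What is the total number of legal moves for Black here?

Black to move; king on h5.
In check: no.
Legal moves: Kh6, Kg5, Kh4, Kg4, Ne5+, Nc5, Nf4, Nb4, Nf2, Nb2, Ne1, Nc1, Ng3, Ne3, Nh2, Nd2, b6, b5.
Count: 18.

18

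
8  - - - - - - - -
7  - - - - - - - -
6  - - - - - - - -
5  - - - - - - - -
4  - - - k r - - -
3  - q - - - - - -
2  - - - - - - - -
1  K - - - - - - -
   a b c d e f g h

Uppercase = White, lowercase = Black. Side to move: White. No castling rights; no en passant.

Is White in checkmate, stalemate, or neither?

stalemate

White to move; white king on a1.
In check: no.
King squares — b1: attacked by Qb3; a2: attacked by Qb3; b2: attacked by Qb3.
Legal moves for White: none.
Not in check and no legal moves → stalemate.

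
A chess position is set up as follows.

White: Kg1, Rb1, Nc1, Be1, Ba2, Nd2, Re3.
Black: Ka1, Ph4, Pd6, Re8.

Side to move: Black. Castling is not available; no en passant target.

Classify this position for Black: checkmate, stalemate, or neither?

Black to move; black king on a1.
In check: yes, from the white rook on b1.
King squares — b1: attacked by Ba2; a2: attacked by Nc1; b2: attacked by Rb1.
Legal moves for Black: none.
In check with no legal moves → checkmate.

checkmate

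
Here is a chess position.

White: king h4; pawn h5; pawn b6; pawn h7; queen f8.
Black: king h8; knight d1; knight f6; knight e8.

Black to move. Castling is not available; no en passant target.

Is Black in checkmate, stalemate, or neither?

neither

Black to move; black king on h8.
In check: yes, from the white queen on f8.
Legal moves for Black: Kxh7, Ng8.
Black is in check but has 2 legal moves → neither.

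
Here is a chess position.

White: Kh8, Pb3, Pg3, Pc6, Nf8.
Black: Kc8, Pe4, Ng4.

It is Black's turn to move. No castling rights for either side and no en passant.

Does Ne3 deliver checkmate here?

no

After Ne3: white king on h8; in check: no.
White is not in check, so this cannot be checkmate.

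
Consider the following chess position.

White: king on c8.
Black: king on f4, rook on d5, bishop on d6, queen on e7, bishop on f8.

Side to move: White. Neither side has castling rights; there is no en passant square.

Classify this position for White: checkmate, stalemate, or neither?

stalemate

White to move; white king on c8.
In check: no.
King squares — b7: attacked by Qe7; c7: attacked by Bd6; d7: attacked by Qe7; b8: attacked by Bd6; d8: attacked by Qe7.
Legal moves for White: none.
Not in check and no legal moves → stalemate.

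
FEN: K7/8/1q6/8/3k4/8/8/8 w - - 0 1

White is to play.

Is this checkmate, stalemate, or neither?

stalemate

White to move; white king on a8.
In check: no.
King squares — a7: attacked by Qb6; b7: attacked by Qb6; b8: attacked by Qb6.
Legal moves for White: none.
Not in check and no legal moves → stalemate.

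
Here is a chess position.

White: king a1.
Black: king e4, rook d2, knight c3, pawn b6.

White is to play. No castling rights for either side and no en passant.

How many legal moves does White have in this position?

0

White to move; king on a1.
In check: no.
Legal moves: none.
Count: 0.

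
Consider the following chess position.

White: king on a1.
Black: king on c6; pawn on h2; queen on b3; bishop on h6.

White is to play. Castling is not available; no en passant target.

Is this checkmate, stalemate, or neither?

White to move; white king on a1.
In check: no.
King squares — b1: attacked by Qb3; a2: attacked by Qb3; b2: attacked by Qb3.
Legal moves for White: none.
Not in check and no legal moves → stalemate.

stalemate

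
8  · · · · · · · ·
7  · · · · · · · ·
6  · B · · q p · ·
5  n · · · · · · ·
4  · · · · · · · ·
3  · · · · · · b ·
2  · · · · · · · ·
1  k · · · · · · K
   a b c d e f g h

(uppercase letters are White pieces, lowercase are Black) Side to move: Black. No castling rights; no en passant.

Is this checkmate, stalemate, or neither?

neither

Black to move; black king on a1.
In check: no.
Legal moves for Black include: Qg8, Qe8, Qc8, Qf7, Qe7, Qd7, Qd6, Qc6+, Qxb6, Qf5, Qe5, Qd5+, Qg4, Qe4+, Qc4, Qh3+, Qe3, Qb3, ... (list truncated; more exist).
Black has legal moves and is not in check → neither.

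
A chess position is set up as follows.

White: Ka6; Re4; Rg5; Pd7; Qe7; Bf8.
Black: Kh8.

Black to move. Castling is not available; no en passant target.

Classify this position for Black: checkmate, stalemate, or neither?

Black to move; black king on h8.
In check: no.
King squares — g7: attacked by Rg5; h7: attacked by Qe7; g8: attacked by Rg5.
Legal moves for Black: none.
Not in check and no legal moves → stalemate.

stalemate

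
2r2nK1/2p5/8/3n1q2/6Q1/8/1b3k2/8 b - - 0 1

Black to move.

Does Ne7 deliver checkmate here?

yes

After Ne7: white king on g8; in check: yes, from the black knight on e7.
King squares — f7: attacked by Qf5; g7: attacked by Bb2; h7: attacked by Qf5; f8: attacked by Qf5; h8: attacked by Bb2.
White has no legal moves → checkmate.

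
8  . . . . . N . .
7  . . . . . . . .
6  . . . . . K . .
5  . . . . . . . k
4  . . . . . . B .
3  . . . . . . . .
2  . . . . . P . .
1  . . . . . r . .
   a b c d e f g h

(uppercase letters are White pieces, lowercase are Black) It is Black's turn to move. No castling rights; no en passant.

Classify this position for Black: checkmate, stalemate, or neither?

Black to move; black king on h5.
In check: yes, from the white bishop on g4.
King squares — g4: available; h4: available; g5: attacked by Kf6; g6: attacked by Kf6; h6: available.
Legal moves for Black: Kh6, Kh4, Kxg4.
Black is in check but has 3 legal moves → neither.

neither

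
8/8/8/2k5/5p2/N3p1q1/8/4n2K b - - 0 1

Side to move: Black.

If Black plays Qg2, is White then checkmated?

After Qg2: white king on h1; in check: yes, from the black queen on g2.
King squares — g1: attacked by Qg2; g2: attacked by Ne1; h2: attacked by Qg2.
White has no legal moves → checkmate.

yes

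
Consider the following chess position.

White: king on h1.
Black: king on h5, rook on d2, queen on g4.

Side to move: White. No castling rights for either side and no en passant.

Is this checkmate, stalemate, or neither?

White to move; white king on h1.
In check: no.
King squares — g1: attacked by Qg4; g2: attacked by Rd2; h2: attacked by Rd2.
Legal moves for White: none.
Not in check and no legal moves → stalemate.

stalemate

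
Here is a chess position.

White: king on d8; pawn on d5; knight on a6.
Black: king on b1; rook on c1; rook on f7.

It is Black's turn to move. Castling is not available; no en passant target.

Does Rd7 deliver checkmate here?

no

After Rd7: white king on d8; in check: yes, from the black rook on d7.
White has 2 legal replies: Ke8, Kxd7.
In check but a legal move exists → not checkmate.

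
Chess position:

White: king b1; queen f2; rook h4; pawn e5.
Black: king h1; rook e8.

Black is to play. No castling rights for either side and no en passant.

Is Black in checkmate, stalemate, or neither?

Black to move; black king on h1.
In check: yes, from the white rook on h4.
King squares — g1: attacked by Qf2; g2: attacked by Qf2; h2: attacked by Qf2.
Legal moves for Black: none.
In check with no legal moves → checkmate.

checkmate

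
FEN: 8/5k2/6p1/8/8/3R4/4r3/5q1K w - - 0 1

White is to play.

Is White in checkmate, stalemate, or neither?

White to move; white king on h1.
In check: yes, from the black queen on f1.
King squares — g1: attacked by Qf1; g2: attacked by Qf1; h2: attacked by Re2.
Legal moves for White: none.
In check with no legal moves → checkmate.

checkmate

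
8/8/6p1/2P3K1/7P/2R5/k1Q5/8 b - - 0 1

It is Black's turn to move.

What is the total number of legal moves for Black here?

Black to move; king on a2.
In check: yes, from the white queen on c2.
Legal moves: Ka1.
Count: 1.

1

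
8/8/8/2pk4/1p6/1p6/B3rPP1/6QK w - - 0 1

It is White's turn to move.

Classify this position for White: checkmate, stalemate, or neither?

White to move; white king on h1.
In check: no.
Legal moves for White: Bxb3+, Bb1, Kh2, Qh2, Qf1, Qe1, Qd1+, Qc1, Qb1, Qa1, g3, f3, g4, f4.
White has 14 legal moves and is not in check → neither.

neither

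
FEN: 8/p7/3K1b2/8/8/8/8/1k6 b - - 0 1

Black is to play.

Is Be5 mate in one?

no

After Be5: white king on d6; in check: yes, from the black bishop on e5.
White has 7 legal replies: Ke7, Kd7, Ke6, Kc6, Kxe5, Kd5, Kc5.
In check but a legal move exists → not checkmate.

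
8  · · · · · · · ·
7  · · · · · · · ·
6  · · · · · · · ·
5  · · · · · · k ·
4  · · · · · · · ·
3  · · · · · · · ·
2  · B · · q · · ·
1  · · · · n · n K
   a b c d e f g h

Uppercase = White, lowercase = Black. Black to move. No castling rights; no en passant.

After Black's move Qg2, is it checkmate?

yes

After Qg2: white king on h1; in check: yes, from the black queen on g2.
King squares — g1: attacked by Qg2; g2: attacked by Ne1; h2: attacked by Qg2.
White has no legal moves → checkmate.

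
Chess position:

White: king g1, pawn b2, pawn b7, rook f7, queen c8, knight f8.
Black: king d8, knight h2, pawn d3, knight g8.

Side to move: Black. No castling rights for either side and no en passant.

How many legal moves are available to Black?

0

Black to move; king on d8.
In check: yes, from the white queen on c8.
Legal moves: none.
Count: 0.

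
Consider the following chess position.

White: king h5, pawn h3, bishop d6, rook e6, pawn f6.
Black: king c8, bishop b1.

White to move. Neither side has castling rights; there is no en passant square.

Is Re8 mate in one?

no

After Re8: black king on c8; in check: yes, from the white rook on e8.
Black has 2 legal replies: Kd7, Kb7.
In check but a legal move exists → not checkmate.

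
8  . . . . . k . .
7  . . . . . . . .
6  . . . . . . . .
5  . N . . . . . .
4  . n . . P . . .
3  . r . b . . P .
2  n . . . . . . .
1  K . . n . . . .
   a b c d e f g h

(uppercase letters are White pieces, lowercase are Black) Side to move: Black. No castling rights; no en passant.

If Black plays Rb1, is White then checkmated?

yes

After Rb1: white king on a1; in check: yes, from the black rook on b1.
King squares — b1: attacked by Bd3; a2: attacked by Nb4; b2: attacked by Rb1.
White has no legal moves → checkmate.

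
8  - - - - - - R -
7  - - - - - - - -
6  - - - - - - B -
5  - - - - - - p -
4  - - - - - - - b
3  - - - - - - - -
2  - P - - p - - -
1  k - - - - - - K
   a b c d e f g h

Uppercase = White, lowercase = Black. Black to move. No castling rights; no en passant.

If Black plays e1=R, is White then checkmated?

After e1=R: white king on h1; in check: yes, from the black rook on e1.
White has 2 legal replies: Kh2, Kg2.
In check but a legal move exists → not checkmate.

no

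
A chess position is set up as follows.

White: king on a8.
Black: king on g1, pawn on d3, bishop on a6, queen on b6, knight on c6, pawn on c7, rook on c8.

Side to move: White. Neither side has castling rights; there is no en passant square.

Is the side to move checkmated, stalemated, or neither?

White to move; white king on a8.
In check: yes, from the black rook on c8.
King squares — a7: attacked by Qb6; b7: attacked by Ba6; b8: attacked by Qb6.
Legal moves for White: none.
In check with no legal moves → checkmate.

checkmate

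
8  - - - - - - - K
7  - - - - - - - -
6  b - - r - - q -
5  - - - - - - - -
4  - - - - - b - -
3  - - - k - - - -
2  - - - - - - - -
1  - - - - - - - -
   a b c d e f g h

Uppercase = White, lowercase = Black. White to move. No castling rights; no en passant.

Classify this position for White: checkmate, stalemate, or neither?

White to move; white king on h8.
In check: no.
King squares — g7: attacked by Qg6; h7: attacked by Qg6; g8: attacked by Qg6.
Legal moves for White: none.
Not in check and no legal moves → stalemate.

stalemate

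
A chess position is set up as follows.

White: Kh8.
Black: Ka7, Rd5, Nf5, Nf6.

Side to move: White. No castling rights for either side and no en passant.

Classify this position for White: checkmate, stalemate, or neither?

White to move; white king on h8.
In check: no.
King squares — g7: attacked by Nf5; h7: attacked by Nf6; g8: attacked by Nf6.
Legal moves for White: none.
Not in check and no legal moves → stalemate.

stalemate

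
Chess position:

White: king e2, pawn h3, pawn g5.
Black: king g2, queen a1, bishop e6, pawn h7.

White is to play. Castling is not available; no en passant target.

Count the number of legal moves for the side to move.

White to move; king on e2.
In check: no.
Legal moves: Ke3, Kd3, Kd2, g6, h4.
Count: 5.

5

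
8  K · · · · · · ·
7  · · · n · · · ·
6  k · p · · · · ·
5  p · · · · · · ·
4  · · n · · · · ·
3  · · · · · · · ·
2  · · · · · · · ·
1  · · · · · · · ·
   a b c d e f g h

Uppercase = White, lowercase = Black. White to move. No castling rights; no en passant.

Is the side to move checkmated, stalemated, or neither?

stalemate

White to move; white king on a8.
In check: no.
King squares — a7: attacked by Ka6; b7: attacked by Ka6; b8: attacked by Nd7.
Legal moves for White: none.
Not in check and no legal moves → stalemate.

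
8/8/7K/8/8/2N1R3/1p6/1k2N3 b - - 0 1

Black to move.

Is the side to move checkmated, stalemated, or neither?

neither

Black to move; black king on b1.
In check: yes, from the white knight on c3.
Legal moves for Black: Kc1, Ka1.
Black is in check but has 2 legal moves → neither.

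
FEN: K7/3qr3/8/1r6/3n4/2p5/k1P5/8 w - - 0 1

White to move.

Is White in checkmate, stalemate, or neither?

White to move; white king on a8.
In check: no.
King squares — a7: attacked by Qd7; b7: attacked by Rb5; b8: attacked by Rb5.
Legal moves for White: none.
Not in check and no legal moves → stalemate.

stalemate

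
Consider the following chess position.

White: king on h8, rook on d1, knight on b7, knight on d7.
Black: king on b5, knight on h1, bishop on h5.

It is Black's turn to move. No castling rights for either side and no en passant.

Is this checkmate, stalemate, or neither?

neither

Black to move; black king on b5.
In check: no.
Legal moves for Black: Be8, Bf7, Bg6, Bg4, Bf3, Be2, Bxd1, Kc6, Ka6, Kc4, Kb4, Ka4, Ng3, Nf2.
Black has 14 legal moves and is not in check → neither.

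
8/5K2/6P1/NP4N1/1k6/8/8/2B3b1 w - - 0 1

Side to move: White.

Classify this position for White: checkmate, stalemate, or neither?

White to move; white king on f7.
In check: no.
Legal moves for White include: Kg8, Kf8, Ke8, Kg7, Ke7, Kf6, Ke6, Nh7, Ne6, Ne4, Nh3, Nf3, Nb7, Nc6+, Nc4, Nb3, Bf4, Be3, ... (list truncated; more exist).
White has legal moves and is not in check → neither.

neither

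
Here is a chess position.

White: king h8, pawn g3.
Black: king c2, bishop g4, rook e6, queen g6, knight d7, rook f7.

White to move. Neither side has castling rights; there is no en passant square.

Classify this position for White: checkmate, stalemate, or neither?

stalemate

White to move; white king on h8.
In check: no.
King squares — g7: attacked by Qg6; h7: attacked by Qg6; g8: attacked by Qg6.
Legal moves for White: none.
Not in check and no legal moves → stalemate.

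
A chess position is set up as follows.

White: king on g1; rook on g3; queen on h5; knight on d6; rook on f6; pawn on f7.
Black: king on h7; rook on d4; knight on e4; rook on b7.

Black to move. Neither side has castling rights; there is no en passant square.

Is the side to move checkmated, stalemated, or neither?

Black to move; black king on h7.
In check: yes, from the white queen on h5.
King squares — g6: attacked by Rg3; h6: attacked by Qh5; g7: attacked by Rg3; g8: attacked by Rg3; h8: attacked by Qh5.
Legal moves for Black: none.
In check with no legal moves → checkmate.

checkmate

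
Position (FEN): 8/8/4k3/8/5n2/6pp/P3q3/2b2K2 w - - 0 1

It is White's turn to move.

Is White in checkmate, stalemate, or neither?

White to move; white king on f1.
In check: yes, from the black queen on e2.
King squares — e1: attacked by Qe2; g1: available; e2: attacked by Nf4; f2: attacked by Qe2; g2: attacked by Qe2.
Legal moves for White: Kg1.
White is in check but has 1 legal move → neither.

neither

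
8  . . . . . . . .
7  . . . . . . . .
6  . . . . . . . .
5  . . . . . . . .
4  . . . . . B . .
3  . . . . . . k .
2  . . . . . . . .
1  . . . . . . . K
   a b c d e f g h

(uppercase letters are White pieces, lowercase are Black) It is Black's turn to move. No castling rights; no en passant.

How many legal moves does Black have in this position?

Black to move; king on g3.
In check: yes, from the white bishop on f4.
Legal moves: Kh4, Kg4, Kxf4, Kh3, Kf3, Kf2.
Count: 6.

6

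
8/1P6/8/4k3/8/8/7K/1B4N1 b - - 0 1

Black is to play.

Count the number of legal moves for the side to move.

Black to move; king on e5.
In check: no.
Legal moves: Kf6, Ke6, Kd6, Kd5, Kf4, Kd4.
Count: 6.

6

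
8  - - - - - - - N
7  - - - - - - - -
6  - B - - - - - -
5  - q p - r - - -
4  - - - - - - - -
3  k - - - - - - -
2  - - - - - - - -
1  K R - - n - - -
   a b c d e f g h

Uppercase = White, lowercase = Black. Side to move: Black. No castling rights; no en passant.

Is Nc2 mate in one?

After Nc2: white king on a1; in check: yes, from the black knight on c2.
King squares — b1: own rook; a2: attacked by Ka3; b2: attacked by Ka3.
White has no legal moves → checkmate.

yes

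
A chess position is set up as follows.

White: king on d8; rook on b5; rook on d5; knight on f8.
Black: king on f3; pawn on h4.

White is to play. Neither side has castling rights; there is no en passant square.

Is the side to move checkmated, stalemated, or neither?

neither

White to move; white king on d8.
In check: no.
Legal moves for White include: Nh7, Nd7, Ng6, Ne6, Ke8, Kc8, Ke7, Kd7, Kc7, Rd7, Rd6, Rh5, Rg5, Rf5+, Re5, Rdc5, Rd4, Rd3+, ... (list truncated; more exist).
White has legal moves and is not in check → neither.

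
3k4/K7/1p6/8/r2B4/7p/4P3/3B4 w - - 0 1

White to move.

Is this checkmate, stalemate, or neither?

White to move; white king on a7.
In check: yes, from the black rook on a4.
Legal moves for White: Kb8, Kb7, Kxb6, Bxa4.
White is in check but has 4 legal moves → neither.

neither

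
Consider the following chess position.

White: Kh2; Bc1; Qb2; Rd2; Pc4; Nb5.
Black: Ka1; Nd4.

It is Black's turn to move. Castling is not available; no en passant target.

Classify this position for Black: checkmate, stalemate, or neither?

checkmate

Black to move; black king on a1.
In check: yes, from the white queen on b2.
King squares — b1: attacked by Qb2; a2: attacked by Qb2; b2: attacked by Bc1.
Legal moves for Black: none.
In check with no legal moves → checkmate.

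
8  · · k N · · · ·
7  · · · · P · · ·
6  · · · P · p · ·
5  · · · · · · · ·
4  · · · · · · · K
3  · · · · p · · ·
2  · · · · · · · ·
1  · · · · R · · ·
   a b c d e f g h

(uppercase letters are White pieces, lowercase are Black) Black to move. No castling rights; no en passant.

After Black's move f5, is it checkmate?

no

After f5: white king on h4; in check: no.
White is not in check, so this cannot be checkmate.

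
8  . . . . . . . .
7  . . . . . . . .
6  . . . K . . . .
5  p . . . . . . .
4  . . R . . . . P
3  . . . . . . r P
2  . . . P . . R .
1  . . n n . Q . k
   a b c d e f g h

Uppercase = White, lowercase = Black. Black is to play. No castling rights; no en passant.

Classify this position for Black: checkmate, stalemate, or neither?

checkmate

Black to move; black king on h1.
In check: yes, from the white queen on f1.
King squares — g1: attacked by Qf1; g2: attacked by Qf1; h2: attacked by Rg2.
Legal moves for Black: none.
In check with no legal moves → checkmate.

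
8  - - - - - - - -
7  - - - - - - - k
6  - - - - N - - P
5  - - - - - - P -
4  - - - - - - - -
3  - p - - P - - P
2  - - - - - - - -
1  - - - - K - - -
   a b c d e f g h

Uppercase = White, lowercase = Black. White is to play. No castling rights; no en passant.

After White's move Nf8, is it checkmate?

no

After Nf8: black king on h7; in check: yes, from the white knight on f8.
Black has 2 legal replies: Kh8, Kg8.
In check but a legal move exists → not checkmate.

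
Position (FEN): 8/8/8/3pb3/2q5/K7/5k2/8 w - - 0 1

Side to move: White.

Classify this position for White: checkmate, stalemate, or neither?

White to move; white king on a3.
In check: no.
King squares — a2: attacked by Qc4; b2: attacked by Be5; b3: attacked by Qc4; a4: attacked by Qc4; b4: attacked by Qc4.
Legal moves for White: none.
Not in check and no legal moves → stalemate.

stalemate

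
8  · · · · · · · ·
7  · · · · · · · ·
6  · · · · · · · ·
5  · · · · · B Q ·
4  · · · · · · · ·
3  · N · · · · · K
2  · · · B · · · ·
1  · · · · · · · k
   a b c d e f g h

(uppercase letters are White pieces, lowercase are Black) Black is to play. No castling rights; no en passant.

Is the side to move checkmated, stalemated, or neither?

Black to move; black king on h1.
In check: no.
King squares — g1: attacked by Qg5; g2: attacked by Kh3; h2: attacked by Kh3.
Legal moves for Black: none.
Not in check and no legal moves → stalemate.

stalemate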